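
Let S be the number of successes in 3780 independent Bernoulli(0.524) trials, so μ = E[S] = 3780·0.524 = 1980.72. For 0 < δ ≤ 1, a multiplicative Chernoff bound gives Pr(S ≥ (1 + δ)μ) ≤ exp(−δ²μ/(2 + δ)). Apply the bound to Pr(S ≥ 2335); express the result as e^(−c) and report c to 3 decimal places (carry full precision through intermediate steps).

29.083

Write 2335 = (1 + δ)μ, so δ = 2335/1980.72 − 1 = 0.1788643…
Then the exponent is δ²μ/(2 + δ) = (2335 − μ)² / (μ·(2 + δ)) = 29.083054.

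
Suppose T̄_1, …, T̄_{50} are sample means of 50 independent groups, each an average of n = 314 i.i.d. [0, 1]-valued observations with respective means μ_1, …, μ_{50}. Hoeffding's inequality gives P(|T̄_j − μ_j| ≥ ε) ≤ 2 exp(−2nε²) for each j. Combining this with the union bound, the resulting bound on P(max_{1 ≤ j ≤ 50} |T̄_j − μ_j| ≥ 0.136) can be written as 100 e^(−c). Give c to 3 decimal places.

11.615

Union bound over the 50 events: P(max_{1 ≤ j ≤ 50} |T̄_j − μ_j| ≥ 0.136) ≤ 50·2·exp(−2nε²) = 100 exp(−2·314·0.136²).
So c = 2·314·0.136² = 11.6155.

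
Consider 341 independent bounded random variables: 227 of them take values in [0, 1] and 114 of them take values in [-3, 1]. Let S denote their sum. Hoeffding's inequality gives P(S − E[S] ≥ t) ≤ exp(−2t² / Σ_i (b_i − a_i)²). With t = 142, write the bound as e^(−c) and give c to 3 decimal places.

Σ(b_i − a_i)² = 227·1² + 114·4² = 2051.
c = 2t² / 2051 = 2·142² / 2051 = 19.6626.

19.663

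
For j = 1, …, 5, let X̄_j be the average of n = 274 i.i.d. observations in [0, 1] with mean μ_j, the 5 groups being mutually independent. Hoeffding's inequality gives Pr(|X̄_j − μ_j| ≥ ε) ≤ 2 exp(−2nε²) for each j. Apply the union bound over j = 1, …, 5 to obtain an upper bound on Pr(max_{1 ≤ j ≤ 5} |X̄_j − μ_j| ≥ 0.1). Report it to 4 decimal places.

Per-experiment Hoeffding bound: 2·exp(−2·274·0.1²) = 2·exp(−5.48000) = 0.0083387.
Union bound over 5 events: 5·0.0083387 = 0.04169.

0.0417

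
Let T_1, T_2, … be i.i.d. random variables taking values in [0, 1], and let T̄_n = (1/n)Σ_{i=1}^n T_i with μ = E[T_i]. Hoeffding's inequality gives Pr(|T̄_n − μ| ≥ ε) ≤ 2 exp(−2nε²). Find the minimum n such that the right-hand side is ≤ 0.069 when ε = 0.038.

Require 2·exp(−2nε²) ≤ 0.069, i.e. 2nε² ≥ ln(2/0.069) = 3.366796.
So n ≥ 3.366796 / (2·0.038²) = 1165.788.
The smallest integer n is 1166.

1166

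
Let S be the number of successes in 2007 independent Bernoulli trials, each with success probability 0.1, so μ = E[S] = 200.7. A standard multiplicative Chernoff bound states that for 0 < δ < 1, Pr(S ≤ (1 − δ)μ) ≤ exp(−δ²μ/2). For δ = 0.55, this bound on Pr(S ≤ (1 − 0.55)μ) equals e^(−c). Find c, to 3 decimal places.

c = δ²μ/2 = 0.55²·200.7/2 = 30.3559.

30.356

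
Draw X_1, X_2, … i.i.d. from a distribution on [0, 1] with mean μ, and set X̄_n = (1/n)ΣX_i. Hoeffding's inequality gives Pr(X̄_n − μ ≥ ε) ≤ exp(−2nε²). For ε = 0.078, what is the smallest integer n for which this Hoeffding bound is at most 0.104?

187

Require exp(−2nε²) ≤ 0.104, i.e. 2nε² ≥ ln(1/0.104) = 2.263364.
So n ≥ 2.263364 / (2·0.078²) = 186.010.
The smallest integer n is 187.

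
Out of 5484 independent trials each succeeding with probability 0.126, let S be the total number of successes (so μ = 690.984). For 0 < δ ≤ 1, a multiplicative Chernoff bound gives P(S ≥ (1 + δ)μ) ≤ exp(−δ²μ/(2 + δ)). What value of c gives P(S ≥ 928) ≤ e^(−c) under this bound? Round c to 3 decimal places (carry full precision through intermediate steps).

Write 928 = (1 + δ)μ, so δ = 928/690.984 − 1 = 0.3430123…
Then the exponent is δ²μ/(2 + δ) = (928 − μ)² / (μ·(2 + δ)) = 34.698665.

34.699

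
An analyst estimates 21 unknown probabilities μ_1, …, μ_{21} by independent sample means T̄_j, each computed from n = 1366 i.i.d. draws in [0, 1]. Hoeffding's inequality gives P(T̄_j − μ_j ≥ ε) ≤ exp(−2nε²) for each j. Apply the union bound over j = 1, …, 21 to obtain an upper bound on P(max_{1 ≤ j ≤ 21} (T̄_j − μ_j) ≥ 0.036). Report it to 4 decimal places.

Per-experiment Hoeffding bound: exp(−2·1366·0.036²) = exp(−3.54067) = 0.028994.
Union bound over 21 events: 21·0.028994 = 0.60887.

0.6089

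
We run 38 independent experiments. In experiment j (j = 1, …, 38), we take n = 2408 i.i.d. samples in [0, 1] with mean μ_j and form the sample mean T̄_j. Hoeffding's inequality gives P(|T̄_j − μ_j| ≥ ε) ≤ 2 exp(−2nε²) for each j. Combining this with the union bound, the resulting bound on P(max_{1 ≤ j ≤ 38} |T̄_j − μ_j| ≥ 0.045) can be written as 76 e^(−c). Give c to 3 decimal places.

Union bound over the 38 events: P(max_{1 ≤ j ≤ 38} |T̄_j − μ_j| ≥ 0.045) ≤ 38·2·exp(−2nε²) = 76 exp(−2·2408·0.045²).
So c = 2·2408·0.045² = 9.7524.

9.752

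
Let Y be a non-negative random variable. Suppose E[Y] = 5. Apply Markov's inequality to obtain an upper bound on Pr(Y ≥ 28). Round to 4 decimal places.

Markov's inequality: for a non-negative random variable, Pr(Y ≥ a) ≤ E[Y]/a.
Here E[Y] = 5 and a = 28, so the bound is 5/28 = 0.1786.

0.1786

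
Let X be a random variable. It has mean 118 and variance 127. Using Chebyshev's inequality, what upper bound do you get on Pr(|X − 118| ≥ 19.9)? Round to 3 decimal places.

Chebyshev: Pr(|X − μ| ≥ t) ≤ Var(X)/t².
Bound = 127 / 396.01 = 0.3207.

0.321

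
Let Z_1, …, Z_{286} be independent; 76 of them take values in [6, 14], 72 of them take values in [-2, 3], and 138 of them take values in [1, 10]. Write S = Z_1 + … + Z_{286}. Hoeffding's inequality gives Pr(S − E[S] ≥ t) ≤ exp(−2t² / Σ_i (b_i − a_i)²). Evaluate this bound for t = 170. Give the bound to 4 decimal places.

Σ(b_i − a_i)² = 76·8² + 72·5² + 138·9² = 17842.
Exponent = 2·170² / 17842 = 3.23955.
Bound = exp(−3.23955) = 0.03918.

0.0392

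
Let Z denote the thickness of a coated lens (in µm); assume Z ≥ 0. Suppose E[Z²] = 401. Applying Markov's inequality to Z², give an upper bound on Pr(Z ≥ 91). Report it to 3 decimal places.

Since Z ≥ 0, the event {Z ≥ 91} is the same as {Z² ≥ 8281}.
Markov's inequality applied to Z² gives Pr(Z² ≥ 8281) ≤ E[Z²]/8281 = 401/8281 = 0.0484.

0.048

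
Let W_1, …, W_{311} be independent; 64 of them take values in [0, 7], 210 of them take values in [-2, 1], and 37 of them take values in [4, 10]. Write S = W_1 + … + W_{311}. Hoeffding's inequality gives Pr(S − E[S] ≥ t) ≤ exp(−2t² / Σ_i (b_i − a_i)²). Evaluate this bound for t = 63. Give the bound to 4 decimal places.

Σ(b_i − a_i)² = 64·7² + 210·3² + 37·6² = 6358.
Exponent = 2·63² / 6358 = 1.24851.
Bound = exp(−1.24851) = 0.28693.

0.2869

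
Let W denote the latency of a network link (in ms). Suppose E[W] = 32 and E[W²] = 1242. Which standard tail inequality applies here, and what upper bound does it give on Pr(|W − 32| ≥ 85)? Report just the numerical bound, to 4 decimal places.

The first two moments determine the variance, so Chebyshev's inequality is the sharpest standard bound available.
Var(W) = E[W²] − (E[W])² = 1242 − 1024 = 218.
Chebyshev's inequality: Pr(|W − μ| ≥ t) ≤ Var(W)/t² = 218/7225 = 0.0302.

0.0302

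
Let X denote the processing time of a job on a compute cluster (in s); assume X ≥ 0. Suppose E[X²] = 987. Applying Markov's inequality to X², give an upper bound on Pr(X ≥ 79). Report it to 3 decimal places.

Since X ≥ 0, the event {X ≥ 79} is the same as {X² ≥ 6241}.
Markov's inequality applied to X² gives Pr(X² ≥ 6241) ≤ E[X²]/6241 = 987/6241 = 0.1581.

0.158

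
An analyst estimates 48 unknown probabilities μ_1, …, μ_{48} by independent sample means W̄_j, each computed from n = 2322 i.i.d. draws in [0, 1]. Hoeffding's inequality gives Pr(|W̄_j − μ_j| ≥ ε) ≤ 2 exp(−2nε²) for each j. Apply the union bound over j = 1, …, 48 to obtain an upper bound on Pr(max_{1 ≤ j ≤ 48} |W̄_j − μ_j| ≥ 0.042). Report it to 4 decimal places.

0.0266

Per-experiment Hoeffding bound: 2·exp(−2·2322·0.042²) = 2·exp(−8.19202) = 0.00055371.
Union bound over 48 events: 48·0.00055371 = 0.02658.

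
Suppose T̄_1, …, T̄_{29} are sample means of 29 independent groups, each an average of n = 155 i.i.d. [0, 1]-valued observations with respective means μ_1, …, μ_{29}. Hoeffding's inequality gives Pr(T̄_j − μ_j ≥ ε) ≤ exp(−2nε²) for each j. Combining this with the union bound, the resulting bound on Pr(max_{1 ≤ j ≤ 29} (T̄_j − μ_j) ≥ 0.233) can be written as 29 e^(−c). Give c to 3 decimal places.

Union bound over the 29 events: Pr(max_{1 ≤ j ≤ 29} (T̄_j − μ_j) ≥ 0.233) ≤ 29·exp(−2nε²) = 29 exp(−2·155·0.233²).
So c = 2·155·0.233² = 16.8296.

16.830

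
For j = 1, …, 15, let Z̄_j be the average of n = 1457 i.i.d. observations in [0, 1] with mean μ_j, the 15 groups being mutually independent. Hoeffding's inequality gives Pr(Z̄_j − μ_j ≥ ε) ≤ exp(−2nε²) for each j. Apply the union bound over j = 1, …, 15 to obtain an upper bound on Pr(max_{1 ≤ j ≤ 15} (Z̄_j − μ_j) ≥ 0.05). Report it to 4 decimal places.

Per-experiment Hoeffding bound: exp(−2·1457·0.05²) = exp(−7.28500) = 0.00068575.
Union bound over 15 events: 15·0.00068575 = 0.01029.

0.0103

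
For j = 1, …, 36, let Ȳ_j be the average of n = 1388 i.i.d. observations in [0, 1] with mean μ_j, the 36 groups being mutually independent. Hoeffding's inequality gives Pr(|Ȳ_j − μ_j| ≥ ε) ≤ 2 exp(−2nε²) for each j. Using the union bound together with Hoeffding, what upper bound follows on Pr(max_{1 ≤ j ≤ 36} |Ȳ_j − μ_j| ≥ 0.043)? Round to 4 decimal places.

0.4248

Per-experiment Hoeffding bound: 2·exp(−2·1388·0.043²) = 2·exp(−5.13282) = 0.0118.
Union bound over 36 events: 36·0.0118 = 0.42479.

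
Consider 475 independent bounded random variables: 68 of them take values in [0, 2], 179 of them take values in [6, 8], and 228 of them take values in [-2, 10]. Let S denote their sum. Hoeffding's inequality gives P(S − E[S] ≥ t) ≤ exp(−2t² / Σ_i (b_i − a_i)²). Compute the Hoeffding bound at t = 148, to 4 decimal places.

Σ(b_i − a_i)² = 68·2² + 179·2² + 228·12² = 33820.
Exponent = 2·148² / 33820 = 1.29533.
Bound = exp(−1.29533) = 0.27381.

0.2738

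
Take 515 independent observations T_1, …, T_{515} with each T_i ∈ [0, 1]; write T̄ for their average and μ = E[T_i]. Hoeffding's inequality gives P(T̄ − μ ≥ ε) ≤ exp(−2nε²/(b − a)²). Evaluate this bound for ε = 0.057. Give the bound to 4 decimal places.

0.0352

Exponent: 2nε²/(b − a)² = 2·515·0.057² / 1² = 3.34647.
Bound = exp(−3.34647) = 0.03521.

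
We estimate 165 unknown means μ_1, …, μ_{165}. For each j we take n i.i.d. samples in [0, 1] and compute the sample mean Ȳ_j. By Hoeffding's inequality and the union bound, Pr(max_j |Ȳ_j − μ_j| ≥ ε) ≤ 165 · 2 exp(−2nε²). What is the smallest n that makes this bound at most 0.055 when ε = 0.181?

133

Need 2·165·exp(−2nε²) ≤ 0.055, i.e. exp(−2nε²) ≤ 0.055/330.
So 2nε² ≥ ln(330/0.055) = 8.699515.
Hence n ≥ 8.699515/(2·0.181²) = 132.772.
The smallest integer n is 133.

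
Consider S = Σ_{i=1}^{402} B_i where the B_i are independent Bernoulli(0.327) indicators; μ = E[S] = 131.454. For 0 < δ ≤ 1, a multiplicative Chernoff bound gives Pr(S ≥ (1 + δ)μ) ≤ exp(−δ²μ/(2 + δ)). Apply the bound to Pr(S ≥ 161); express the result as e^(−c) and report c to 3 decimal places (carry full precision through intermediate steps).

Write 161 = (1 + δ)μ, so δ = 161/131.454 − 1 = 0.224763…
Then the exponent is δ²μ/(2 + δ) = (161 − μ)² / (μ·(2 + δ)) = 2.984969.

2.985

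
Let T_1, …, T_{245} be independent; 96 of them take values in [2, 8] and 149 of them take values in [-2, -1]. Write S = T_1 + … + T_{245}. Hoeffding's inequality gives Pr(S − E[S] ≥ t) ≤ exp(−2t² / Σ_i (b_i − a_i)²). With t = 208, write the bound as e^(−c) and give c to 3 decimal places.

24.002

Σ(b_i − a_i)² = 96·6² + 149·1² = 3605.
c = 2t² / 3605 = 2·208² / 3605 = 24.0022.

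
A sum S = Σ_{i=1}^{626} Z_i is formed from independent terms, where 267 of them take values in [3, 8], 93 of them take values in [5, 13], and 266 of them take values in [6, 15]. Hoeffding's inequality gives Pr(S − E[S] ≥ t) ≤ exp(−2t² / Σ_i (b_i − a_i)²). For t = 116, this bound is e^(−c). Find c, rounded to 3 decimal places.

0.788

Σ(b_i − a_i)² = 267·5² + 93·8² + 266·9² = 34173.
c = 2t² / 34173 = 2·116² / 34173 = 0.7875.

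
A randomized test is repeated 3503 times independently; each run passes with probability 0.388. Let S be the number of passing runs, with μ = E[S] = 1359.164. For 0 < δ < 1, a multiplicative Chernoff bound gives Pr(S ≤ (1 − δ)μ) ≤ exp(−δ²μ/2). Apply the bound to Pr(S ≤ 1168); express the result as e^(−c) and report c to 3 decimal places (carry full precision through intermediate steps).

13.443

Write 1168 = (1 − δ)μ, so δ = 1 − 1168/1359.164 = 0.1406482…
Then the exponent is δ²μ/2 = (μ − 1168)²/(2μ) = 13.443438.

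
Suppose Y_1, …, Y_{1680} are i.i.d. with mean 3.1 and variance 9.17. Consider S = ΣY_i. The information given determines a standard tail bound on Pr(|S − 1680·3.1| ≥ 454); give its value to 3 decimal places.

0.075

With mean and variance of each term known, Chebyshev's inequality bounds the deviation of the sum (or sample mean).
Var(S) = n·Var(Y_i) = 1680·9.17 = 15405.6.
Chebyshev: Pr(|S − 1680·3.1| ≥ 454) ≤ Var(S)/454² = 15405.6/206116 = 0.0747.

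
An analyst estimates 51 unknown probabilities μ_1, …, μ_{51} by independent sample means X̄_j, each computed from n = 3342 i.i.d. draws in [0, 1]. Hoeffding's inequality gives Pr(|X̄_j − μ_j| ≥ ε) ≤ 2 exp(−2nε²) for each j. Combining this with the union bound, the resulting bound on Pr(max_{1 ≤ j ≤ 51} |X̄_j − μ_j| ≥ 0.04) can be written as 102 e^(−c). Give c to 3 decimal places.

Union bound over the 51 events: Pr(max_{1 ≤ j ≤ 51} |X̄_j − μ_j| ≥ 0.04) ≤ 51·2·exp(−2nε²) = 102 exp(−2·3342·0.04²).
So c = 2·3342·0.04² = 10.6944.

10.694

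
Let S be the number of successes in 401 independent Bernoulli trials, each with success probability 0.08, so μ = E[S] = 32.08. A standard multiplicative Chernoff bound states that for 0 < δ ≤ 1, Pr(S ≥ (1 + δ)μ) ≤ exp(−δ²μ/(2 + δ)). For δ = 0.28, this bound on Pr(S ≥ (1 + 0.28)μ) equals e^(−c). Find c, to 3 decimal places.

c = δ²μ/(2 + δ) = 0.28²·32.08/(2 + 0.28) = 1.1031.

1.103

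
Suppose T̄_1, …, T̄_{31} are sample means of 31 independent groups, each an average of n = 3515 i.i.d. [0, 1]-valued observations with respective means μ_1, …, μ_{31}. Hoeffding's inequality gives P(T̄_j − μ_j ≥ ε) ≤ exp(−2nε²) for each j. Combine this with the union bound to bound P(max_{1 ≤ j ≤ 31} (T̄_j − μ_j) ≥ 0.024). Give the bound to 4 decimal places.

0.5405

Per-experiment Hoeffding bound: exp(−2·3515·0.024²) = exp(−4.04928) = 0.017435.
Union bound over 31 events: 31·0.017435 = 0.54048.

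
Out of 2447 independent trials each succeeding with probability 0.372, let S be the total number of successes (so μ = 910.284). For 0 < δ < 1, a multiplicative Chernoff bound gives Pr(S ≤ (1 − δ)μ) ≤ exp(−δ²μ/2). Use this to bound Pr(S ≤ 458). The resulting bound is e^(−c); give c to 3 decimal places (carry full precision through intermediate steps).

112.361

Write 458 = (1 − δ)μ, so δ = 1 − 458/910.284 = 0.4968603…
Then the exponent is δ²μ/2 = (μ − 458)²/(2μ) = 112.360987.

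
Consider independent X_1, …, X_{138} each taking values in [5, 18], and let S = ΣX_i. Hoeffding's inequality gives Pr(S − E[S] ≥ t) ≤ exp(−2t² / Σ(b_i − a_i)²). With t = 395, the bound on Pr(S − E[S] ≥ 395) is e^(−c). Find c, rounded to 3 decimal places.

13.380

Σ(b_i − a_i)² = 138·(13)² = 23322.
c = 2t²/23322 = 2·395²/23322 = 13.3801.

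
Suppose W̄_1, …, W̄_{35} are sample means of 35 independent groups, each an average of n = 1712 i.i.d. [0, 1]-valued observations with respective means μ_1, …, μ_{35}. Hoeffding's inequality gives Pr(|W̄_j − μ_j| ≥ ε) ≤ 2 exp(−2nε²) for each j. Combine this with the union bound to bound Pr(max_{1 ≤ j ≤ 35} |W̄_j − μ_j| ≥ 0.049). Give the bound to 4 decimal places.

Per-experiment Hoeffding bound: 2·exp(−2·1712·0.049²) = 2·exp(−8.22102) = 0.00053788.
Union bound over 35 events: 35·0.00053788 = 0.01883.

0.0188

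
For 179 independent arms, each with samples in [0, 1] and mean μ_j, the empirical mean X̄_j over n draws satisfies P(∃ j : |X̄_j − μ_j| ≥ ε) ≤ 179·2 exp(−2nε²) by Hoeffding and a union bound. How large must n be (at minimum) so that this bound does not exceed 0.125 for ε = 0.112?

Need 2·179·exp(−2nε²) ≤ 0.125, i.e. exp(−2nε²) ≤ 0.125/358.
So 2nε² ≥ ln(358/0.125) = 7.959975.
Hence n ≥ 7.959975/(2·0.112²) = 317.282.
The smallest integer n is 318.

318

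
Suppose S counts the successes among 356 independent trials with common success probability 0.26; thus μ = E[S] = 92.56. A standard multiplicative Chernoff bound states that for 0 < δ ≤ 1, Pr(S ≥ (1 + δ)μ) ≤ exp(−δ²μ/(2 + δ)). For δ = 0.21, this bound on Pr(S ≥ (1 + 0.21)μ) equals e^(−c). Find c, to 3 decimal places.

c = δ²μ/(2 + δ) = 0.21²·92.56/(2 + 0.21) = 1.8470.

1.847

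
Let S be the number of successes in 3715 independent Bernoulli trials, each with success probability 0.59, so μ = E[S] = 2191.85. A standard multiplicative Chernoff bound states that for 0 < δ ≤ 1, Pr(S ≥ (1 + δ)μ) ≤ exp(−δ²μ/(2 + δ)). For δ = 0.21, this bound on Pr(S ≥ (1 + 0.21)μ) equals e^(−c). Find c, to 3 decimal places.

43.738

c = δ²μ/(2 + δ) = 0.21²·2191.85/(2 + 0.21) = 43.7378.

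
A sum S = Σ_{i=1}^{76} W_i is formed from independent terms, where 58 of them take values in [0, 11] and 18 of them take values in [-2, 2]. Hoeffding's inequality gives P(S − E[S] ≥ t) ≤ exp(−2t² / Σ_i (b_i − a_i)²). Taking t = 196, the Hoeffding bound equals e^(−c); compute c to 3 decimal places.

10.516

Σ(b_i − a_i)² = 58·11² + 18·4² = 7306.
c = 2t² / 7306 = 2·196² / 7306 = 10.5163.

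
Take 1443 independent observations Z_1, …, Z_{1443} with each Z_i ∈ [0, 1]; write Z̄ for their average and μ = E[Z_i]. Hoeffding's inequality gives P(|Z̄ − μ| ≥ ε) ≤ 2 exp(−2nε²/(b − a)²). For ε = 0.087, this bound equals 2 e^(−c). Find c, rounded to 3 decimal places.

21.844

c = 2nε²/(b − a)² = 2·1443·0.087² / 1² = 21.8441.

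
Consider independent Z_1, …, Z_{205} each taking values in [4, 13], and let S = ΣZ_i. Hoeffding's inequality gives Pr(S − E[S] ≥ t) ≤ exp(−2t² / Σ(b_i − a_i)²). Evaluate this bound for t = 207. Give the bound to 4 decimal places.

Σ(b_i − a_i)² = 205·(9)² = 16605.
Exponent = 2·207²/16605 = 5.1610.
Bound = exp(−5.1610) = 0.00574.

0.0057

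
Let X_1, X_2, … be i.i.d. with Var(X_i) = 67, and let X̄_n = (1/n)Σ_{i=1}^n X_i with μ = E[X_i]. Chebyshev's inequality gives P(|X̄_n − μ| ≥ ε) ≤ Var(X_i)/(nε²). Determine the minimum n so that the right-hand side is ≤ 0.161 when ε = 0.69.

875

Require 67/(n·0.69²) ≤ 0.161, i.e. n ≥ 67/(0.161·0.69²) = 874.079.
The smallest integer n is 875.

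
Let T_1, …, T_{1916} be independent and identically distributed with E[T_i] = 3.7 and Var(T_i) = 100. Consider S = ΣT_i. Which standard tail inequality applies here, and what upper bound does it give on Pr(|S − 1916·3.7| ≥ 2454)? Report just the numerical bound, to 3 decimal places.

0.032

With mean and variance of each term known, Chebyshev's inequality bounds the deviation of the sum (or sample mean).
Var(S) = n·Var(T_i) = 1916·100 = 191600.
Chebyshev: Pr(|S − 1916·3.7| ≥ 2454) ≤ Var(S)/2454² = 191600/6022116 = 0.0318.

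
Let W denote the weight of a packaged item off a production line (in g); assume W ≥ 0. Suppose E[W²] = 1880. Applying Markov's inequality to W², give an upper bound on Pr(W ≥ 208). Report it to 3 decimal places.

Since W ≥ 0, the event {W ≥ 208} is the same as {W² ≥ 43264}.
Markov's inequality applied to W² gives Pr(W² ≥ 43264) ≤ E[W²]/43264 = 1880/43264 = 0.0435.

0.043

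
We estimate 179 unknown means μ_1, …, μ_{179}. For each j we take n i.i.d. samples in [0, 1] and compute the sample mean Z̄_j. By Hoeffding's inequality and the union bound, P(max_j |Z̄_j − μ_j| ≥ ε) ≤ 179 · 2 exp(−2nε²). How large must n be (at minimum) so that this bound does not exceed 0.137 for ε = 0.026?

Need 2·179·exp(−2nε²) ≤ 0.137, i.e. exp(−2nε²) ≤ 0.137/358.
So 2nε² ≥ ln(358/0.137) = 7.868307.
Hence n ≥ 7.868307/(2·0.026²) = 5819.754.
The smallest integer n is 5820.

5820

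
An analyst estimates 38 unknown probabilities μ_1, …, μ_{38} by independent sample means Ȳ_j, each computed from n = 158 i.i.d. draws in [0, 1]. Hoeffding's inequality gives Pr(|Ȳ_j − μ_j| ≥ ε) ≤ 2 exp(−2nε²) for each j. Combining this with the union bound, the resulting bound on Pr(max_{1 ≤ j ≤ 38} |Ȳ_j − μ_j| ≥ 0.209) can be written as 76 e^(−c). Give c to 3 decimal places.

Union bound over the 38 events: Pr(max_{1 ≤ j ≤ 38} |Ȳ_j − μ_j| ≥ 0.209) ≤ 38·2·exp(−2nε²) = 76 exp(−2·158·0.209²).
So c = 2·158·0.209² = 13.8032.

13.803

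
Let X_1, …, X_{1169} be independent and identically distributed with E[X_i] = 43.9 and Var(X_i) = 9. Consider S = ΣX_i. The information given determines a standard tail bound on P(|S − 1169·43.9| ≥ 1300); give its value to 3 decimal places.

0.006

With mean and variance of each term known, Chebyshev's inequality bounds the deviation of the sum (or sample mean).
Var(S) = n·Var(X_i) = 1169·9 = 10521.
Chebyshev: P(|S − 1169·43.9| ≥ 1300) ≤ Var(S)/1300² = 10521/1690000 = 0.0062.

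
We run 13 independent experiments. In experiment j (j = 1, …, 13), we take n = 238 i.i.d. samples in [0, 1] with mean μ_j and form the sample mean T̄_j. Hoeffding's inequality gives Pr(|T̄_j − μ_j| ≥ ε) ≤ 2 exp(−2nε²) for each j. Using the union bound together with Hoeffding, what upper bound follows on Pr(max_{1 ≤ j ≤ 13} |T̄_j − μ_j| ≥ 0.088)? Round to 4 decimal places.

0.6518

Per-experiment Hoeffding bound: 2·exp(−2·238·0.088²) = 2·exp(−3.68614) = 0.050137.
Union bound over 13 events: 13·0.050137 = 0.65178.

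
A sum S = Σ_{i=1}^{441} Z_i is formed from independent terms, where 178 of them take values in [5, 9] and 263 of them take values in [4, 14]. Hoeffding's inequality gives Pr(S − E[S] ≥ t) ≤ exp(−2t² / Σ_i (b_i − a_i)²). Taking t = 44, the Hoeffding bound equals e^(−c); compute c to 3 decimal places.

Σ(b_i − a_i)² = 178·4² + 263·10² = 29148.
c = 2t² / 29148 = 2·44² / 29148 = 0.1328.

0.133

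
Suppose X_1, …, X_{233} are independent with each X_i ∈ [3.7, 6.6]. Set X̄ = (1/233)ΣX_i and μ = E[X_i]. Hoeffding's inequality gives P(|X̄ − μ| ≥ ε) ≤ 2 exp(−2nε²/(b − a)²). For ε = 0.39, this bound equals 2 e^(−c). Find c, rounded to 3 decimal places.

c = 2nε²/(b − a)² = 2·233·0.39² / 2.9² = 8.4279.

8.428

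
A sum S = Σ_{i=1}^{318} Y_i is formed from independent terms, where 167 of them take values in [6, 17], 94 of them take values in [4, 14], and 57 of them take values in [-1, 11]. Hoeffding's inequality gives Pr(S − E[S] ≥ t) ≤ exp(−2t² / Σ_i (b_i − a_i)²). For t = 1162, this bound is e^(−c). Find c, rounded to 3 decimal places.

Σ(b_i − a_i)² = 167·11² + 94·10² + 57·12² = 37815.
c = 2t² / 37815 = 2·1162² / 37815 = 71.4131.

71.413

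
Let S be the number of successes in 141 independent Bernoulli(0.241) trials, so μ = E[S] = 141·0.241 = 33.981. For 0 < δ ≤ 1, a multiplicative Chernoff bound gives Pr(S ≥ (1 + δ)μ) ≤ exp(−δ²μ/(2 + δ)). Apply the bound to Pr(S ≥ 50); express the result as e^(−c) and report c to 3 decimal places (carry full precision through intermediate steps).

3.056

Write 50 = (1 + δ)μ, so δ = 50/33.981 − 1 = 0.4714105…
Then the exponent is δ²μ/(2 + δ) = (50 − μ)² / (μ·(2 + δ)) = 3.055553.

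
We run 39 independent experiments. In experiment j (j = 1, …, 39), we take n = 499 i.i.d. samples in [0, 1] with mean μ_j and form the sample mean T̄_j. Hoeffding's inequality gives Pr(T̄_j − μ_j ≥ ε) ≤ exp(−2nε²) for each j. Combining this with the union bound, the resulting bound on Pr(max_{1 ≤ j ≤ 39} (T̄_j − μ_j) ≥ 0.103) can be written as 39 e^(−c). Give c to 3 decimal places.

10.588

Union bound over the 39 events: Pr(max_{1 ≤ j ≤ 39} (T̄_j − μ_j) ≥ 0.103) ≤ 39·exp(−2nε²) = 39 exp(−2·499·0.103²).
So c = 2·499·0.103² = 10.5878.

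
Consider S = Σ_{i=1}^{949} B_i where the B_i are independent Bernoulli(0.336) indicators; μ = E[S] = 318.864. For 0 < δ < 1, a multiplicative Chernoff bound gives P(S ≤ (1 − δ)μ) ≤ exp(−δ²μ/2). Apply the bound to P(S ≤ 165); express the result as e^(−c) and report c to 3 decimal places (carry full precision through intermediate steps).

37.123

Write 165 = (1 − δ)μ, so δ = 1 − 165/318.864 = 0.482538…
Then the exponent is δ²μ/2 = (μ − 165)²/(2μ) = 37.122614.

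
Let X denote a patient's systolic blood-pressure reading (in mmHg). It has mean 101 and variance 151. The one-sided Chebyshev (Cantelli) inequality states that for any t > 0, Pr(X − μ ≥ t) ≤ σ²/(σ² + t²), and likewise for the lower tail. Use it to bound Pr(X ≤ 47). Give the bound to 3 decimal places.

Here σ² = 151 and t = 54, so σ² + t² = 3067.
Cantelli's bound: 151/3067 = 0.0492.

0.049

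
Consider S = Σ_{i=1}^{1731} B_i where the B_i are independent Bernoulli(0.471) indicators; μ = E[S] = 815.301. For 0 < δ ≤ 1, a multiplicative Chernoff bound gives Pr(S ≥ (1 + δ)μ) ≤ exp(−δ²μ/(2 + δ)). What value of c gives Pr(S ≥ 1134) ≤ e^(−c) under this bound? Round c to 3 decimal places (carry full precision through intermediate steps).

52.105

Write 1134 = (1 + δ)μ, so δ = 1134/815.301 − 1 = 0.3908973…
Then the exponent is δ²μ/(2 + δ) = (1134 − μ)² / (μ·(2 + δ)) = 52.105371.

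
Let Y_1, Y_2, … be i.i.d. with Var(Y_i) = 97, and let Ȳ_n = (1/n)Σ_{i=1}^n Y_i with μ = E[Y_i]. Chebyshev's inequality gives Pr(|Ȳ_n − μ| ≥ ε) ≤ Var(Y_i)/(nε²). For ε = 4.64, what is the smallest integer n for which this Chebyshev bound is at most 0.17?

Require 97/(n·4.64²) ≤ 0.17, i.e. n ≥ 97/(0.17·4.64²) = 26.503.
The smallest integer n is 27.

27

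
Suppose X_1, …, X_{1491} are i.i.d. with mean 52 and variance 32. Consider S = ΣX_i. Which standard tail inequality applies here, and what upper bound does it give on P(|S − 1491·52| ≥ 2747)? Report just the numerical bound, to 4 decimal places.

0.0063

With mean and variance of each term known, Chebyshev's inequality bounds the deviation of the sum (or sample mean).
Var(S) = n·Var(X_i) = 1491·32 = 47712.
Chebyshev: P(|S − 1491·52| ≥ 2747) ≤ Var(S)/2747² = 47712/7546009 = 0.0063.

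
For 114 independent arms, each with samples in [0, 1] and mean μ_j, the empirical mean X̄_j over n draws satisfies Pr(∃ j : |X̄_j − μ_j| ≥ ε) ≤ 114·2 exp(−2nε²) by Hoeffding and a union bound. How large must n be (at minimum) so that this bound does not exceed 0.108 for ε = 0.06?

Need 2·114·exp(−2nε²) ≤ 0.108, i.e. exp(−2nε²) ≤ 0.108/228.
So 2nε² ≥ ln(228/0.108) = 7.654970.
Hence n ≥ 7.654970/(2·0.06²) = 1063.190.
The smallest integer n is 1064.

1064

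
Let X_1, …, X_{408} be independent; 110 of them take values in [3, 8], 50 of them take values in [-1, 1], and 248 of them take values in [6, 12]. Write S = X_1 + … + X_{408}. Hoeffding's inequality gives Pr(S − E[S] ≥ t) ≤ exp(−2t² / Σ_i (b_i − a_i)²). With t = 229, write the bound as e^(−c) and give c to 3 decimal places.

8.830

Σ(b_i − a_i)² = 110·5² + 50·2² + 248·6² = 11878.
c = 2t² / 11878 = 2·229² / 11878 = 8.8299.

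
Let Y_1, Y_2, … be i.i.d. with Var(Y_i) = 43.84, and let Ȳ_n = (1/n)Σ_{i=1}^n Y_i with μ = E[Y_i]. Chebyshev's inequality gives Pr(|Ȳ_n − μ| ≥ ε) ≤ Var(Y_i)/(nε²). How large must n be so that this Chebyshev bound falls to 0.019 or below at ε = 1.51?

Require 43.84/(n·1.51²) ≤ 0.019, i.e. n ≥ 43.84/(0.019·1.51²) = 1011.959.
The smallest integer n is 1012.

1012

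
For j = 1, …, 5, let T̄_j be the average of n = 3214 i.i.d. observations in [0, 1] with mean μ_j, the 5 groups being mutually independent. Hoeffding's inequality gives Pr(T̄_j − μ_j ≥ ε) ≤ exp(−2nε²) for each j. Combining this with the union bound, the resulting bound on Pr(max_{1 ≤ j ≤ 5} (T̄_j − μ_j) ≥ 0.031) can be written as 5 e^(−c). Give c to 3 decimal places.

Union bound over the 5 events: Pr(max_{1 ≤ j ≤ 5} (T̄_j − μ_j) ≥ 0.031) ≤ 5·exp(−2nε²) = 5 exp(−2·3214·0.031²).
So c = 2·3214·0.031² = 6.1773.

6.177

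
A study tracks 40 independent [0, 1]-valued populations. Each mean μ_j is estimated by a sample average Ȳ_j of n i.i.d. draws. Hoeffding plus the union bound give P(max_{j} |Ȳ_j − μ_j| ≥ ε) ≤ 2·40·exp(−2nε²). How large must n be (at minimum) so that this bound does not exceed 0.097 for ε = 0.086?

Need 2·40·exp(−2nε²) ≤ 0.097, i.e. exp(−2nε²) ≤ 0.097/80.
So 2nε² ≥ ln(80/0.097) = 6.715071.
Hence n ≥ 6.715071/(2·0.086²) = 453.966.
The smallest integer n is 454.

454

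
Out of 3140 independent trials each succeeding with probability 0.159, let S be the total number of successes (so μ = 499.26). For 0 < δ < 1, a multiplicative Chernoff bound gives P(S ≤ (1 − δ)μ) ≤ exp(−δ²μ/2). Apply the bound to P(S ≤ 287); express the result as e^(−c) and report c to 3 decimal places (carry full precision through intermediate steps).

Write 287 = (1 − δ)μ, so δ = 1 − 287/499.26 = 0.4251492…
Then the exponent is δ²μ/2 = (μ − 287)²/(2μ) = 45.121087.

45.121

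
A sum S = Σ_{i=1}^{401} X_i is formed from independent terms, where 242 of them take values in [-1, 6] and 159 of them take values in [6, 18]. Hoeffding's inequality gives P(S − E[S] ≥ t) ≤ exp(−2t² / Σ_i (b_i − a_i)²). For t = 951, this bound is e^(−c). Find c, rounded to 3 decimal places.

Σ(b_i − a_i)² = 242·7² + 159·12² = 34754.
c = 2t² / 34754 = 2·951² / 34754 = 52.0459.

52.046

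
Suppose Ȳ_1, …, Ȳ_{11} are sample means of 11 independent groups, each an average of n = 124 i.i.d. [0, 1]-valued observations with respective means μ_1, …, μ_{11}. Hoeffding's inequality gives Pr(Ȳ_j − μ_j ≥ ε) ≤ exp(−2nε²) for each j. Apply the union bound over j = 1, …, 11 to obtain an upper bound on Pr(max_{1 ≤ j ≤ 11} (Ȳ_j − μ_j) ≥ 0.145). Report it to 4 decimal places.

0.0598

Per-experiment Hoeffding bound: exp(−2·124·0.145²) = exp(−5.21420) = 0.0054388.
Union bound over 11 events: 11·0.0054388 = 0.05983.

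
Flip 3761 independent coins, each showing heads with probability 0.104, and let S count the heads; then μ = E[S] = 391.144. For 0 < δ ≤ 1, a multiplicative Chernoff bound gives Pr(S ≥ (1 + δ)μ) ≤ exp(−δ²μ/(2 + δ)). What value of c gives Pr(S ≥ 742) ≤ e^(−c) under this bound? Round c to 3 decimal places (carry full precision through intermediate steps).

Write 742 = (1 + δ)μ, so δ = 742/391.144 − 1 = 0.8969996…
Then the exponent is δ²μ/(2 + δ) = (742 − μ)² / (μ·(2 + δ)) = 108.635736.

108.636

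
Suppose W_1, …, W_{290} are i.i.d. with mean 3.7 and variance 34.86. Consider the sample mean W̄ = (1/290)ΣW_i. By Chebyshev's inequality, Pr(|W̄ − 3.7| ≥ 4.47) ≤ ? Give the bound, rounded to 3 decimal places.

Var(W̄) = Var(W_i)/n = 34.86/290 = 0.12021.
Chebyshev: Pr(|W̄ − 3.7| ≥ 4.47) ≤ Var(W̄)/(4.47)² = 34.86/(290·4.47²) = 0.0060.

0.006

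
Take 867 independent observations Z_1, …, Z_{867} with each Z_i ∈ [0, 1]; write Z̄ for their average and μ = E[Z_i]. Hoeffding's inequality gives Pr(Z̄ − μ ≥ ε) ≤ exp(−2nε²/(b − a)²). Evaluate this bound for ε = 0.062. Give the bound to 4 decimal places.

Exponent: 2nε²/(b − a)² = 2·867·0.062² / 1² = 6.66550.
Bound = exp(−6.66550) = 0.00127.

0.0013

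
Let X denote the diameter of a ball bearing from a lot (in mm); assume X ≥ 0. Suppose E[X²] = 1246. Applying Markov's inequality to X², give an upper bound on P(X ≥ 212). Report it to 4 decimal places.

Since X ≥ 0, the event {X ≥ 212} is the same as {X² ≥ 44944}.
Markov's inequality applied to X² gives P(X² ≥ 44944) ≤ E[X²]/44944 = 1246/44944 = 0.0277.

0.0277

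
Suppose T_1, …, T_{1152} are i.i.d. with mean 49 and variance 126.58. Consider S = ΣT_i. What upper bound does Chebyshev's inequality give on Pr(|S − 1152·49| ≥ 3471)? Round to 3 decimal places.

0.012

Var(S) = n·Var(T_i) = 1152·126.58 = 145820.16.
Chebyshev: Pr(|S − 1152·49| ≥ 3471) ≤ Var(S)/3471² = 145820.16/12047841 = 0.0121.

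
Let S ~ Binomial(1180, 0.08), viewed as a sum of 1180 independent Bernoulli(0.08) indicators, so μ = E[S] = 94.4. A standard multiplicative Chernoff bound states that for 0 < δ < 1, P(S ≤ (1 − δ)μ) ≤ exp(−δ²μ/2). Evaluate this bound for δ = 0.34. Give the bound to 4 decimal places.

0.0043

Exponent = δ²μ/2 = 0.34²·94.4/2 = 5.4563.
Bound = exp(−5.4563) = 0.00427.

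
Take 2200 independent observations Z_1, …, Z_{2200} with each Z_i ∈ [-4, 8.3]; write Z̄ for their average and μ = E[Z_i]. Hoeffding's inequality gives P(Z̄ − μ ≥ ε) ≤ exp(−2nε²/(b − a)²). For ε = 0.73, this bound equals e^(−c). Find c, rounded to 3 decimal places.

15.498

c = 2nε²/(b − a)² = 2·2200·0.73² / 12.3² = 15.4984.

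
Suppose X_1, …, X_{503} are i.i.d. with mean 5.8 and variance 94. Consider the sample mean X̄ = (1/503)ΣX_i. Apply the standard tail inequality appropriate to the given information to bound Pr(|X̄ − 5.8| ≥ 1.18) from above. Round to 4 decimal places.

With mean and variance of each term known, Chebyshev's inequality bounds the deviation of the sum (or sample mean).
Var(X̄) = Var(X_i)/n = 94/503 = 0.18688.
Chebyshev: Pr(|X̄ − 5.8| ≥ 1.18) ≤ Var(X̄)/(1.18)² = 94/(503·1.18²) = 0.1342.

0.1342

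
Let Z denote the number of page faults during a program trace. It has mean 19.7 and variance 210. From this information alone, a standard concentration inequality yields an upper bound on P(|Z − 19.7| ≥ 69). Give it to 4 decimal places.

0.0441

Mean and variance are known, so Chebyshev's inequality applies.
Chebyshev: P(|Z − μ| ≥ t) ≤ Var(Z)/t².
Bound = 210 / 4761 = 0.0441.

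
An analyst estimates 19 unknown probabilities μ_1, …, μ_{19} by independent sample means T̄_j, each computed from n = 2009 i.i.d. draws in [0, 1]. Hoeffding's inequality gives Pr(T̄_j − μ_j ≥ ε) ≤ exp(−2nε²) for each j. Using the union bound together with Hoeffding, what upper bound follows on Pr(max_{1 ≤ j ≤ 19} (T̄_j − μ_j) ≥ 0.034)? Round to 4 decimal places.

0.1826

Per-experiment Hoeffding bound: exp(−2·2009·0.034²) = exp(−4.64481) = 0.0096114.
Union bound over 19 events: 19·0.0096114 = 0.18262.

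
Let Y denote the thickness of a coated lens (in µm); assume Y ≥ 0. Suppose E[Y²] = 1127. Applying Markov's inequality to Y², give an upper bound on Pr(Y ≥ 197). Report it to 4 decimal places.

Since Y ≥ 0, the event {Y ≥ 197} is the same as {Y² ≥ 38809}.
Markov's inequality applied to Y² gives Pr(Y² ≥ 38809) ≤ E[Y²]/38809 = 1127/38809 = 0.0290.

0.0290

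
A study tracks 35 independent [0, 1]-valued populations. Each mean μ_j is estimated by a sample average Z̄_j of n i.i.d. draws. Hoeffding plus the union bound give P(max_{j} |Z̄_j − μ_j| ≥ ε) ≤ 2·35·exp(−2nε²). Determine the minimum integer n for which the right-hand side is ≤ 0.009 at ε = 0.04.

Need 2·35·exp(−2nε²) ≤ 0.009, i.e. exp(−2nε²) ≤ 0.009/70.
So 2nε² ≥ ln(70/0.009) = 8.959026.
Hence n ≥ 8.959026/(2·0.04²) = 2799.696.
The smallest integer n is 2800.

2800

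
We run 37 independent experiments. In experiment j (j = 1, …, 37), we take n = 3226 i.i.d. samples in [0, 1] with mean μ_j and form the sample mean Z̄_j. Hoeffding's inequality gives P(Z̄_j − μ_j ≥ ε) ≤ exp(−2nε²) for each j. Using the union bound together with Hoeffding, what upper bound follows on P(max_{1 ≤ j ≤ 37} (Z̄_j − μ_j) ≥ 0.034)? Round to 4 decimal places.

Per-experiment Hoeffding bound: exp(−2·3226·0.034²) = exp(−7.45851) = 0.00057651.
Union bound over 37 events: 37·0.00057651 = 0.02133.

0.0213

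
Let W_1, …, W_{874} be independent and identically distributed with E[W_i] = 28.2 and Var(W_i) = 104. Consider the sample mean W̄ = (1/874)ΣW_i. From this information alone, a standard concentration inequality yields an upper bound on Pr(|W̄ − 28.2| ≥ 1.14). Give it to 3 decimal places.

With mean and variance of each term known, Chebyshev's inequality bounds the deviation of the sum (or sample mean).
Var(W̄) = Var(W_i)/n = 104/874 = 0.11899.
Chebyshev: Pr(|W̄ − 28.2| ≥ 1.14) ≤ Var(W̄)/(1.14)² = 104/(874·1.14²) = 0.0916.

0.092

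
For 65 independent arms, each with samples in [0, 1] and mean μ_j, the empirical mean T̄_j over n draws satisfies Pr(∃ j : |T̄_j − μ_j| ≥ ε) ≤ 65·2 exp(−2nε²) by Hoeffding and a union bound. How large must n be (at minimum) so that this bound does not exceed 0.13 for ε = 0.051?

Need 2·65·exp(−2nε²) ≤ 0.13, i.e. exp(−2nε²) ≤ 0.13/130.
So 2nε² ≥ ln(130/0.13) = 6.907755.
Hence n ≥ 6.907755/(2·0.051²) = 1327.904.
The smallest integer n is 1328.

1328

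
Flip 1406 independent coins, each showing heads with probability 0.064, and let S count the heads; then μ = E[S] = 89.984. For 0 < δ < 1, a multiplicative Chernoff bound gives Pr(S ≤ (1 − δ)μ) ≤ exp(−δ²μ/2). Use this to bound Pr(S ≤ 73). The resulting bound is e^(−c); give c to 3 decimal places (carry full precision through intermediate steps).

1.603

Write 73 = (1 − δ)μ, so δ = 1 − 73/89.984 = 0.1887447…
Then the exponent is δ²μ/2 = (μ − 73)²/(2μ) = 1.602820.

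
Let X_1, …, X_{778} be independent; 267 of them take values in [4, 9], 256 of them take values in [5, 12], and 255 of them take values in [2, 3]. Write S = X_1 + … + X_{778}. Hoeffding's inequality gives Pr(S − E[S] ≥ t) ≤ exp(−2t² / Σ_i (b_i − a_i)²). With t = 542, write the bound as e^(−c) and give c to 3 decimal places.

Σ(b_i − a_i)² = 267·5² + 256·7² + 255·1² = 19474.
c = 2t² / 19474 = 2·542² / 19474 = 30.1699.

30.170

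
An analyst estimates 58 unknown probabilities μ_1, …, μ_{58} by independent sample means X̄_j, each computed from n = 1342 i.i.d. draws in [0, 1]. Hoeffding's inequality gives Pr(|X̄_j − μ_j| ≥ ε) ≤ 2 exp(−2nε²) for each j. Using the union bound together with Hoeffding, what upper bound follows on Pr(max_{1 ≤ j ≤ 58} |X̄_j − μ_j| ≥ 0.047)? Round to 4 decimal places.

0.3087

Per-experiment Hoeffding bound: 2·exp(−2·1342·0.047²) = 2·exp(−5.92896) = 0.0053225.
Union bound over 58 events: 58·0.0053225 = 0.30871.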